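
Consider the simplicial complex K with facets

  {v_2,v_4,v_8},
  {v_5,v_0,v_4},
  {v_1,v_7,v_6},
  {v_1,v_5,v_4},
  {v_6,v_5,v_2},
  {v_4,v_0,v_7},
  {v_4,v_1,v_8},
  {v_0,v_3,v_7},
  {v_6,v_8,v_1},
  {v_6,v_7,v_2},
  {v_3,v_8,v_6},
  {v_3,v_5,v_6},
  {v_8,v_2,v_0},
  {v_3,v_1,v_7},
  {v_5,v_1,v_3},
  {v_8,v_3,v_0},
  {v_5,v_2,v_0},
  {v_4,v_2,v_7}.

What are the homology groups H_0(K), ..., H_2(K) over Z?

Order the vertices as v_0 < v_1 < v_2 < v_3 < v_4 < v_5 < v_6 < v_7 < v_8. Listing each simplex with vertices in this order, K has dimension 2 with simplices:

  0-simplices (9): [v_0], [v_1], [v_2], [v_3], [v_4], [v_5], [v_6], [v_7], [v_8]
  1-simplices (27): (27 of them)
  2-simplices (18): (18 of them)

giving chain groups C_0 ≅ Z^9, C_1 ≅ Z^27, C_2 ≅ Z^18.

Boundary ∂_1: C_1 → C_0 is given by ∂[p,q] = [q] − [p]. For instance
  ∂[v_3,v_5] = [v_5] − [v_3].
The 9×27 boundary matrix has rank 8 and Smith normal form diag(1,1,1,1,1,1,1,1).

Boundary ∂_2: C_2 → C_1 sends each 2-simplex [p,q,r] to [q,r] − [p,r] + [p,q]. For instance
  ∂[v_2,v_4,v_7] = [v_4,v_7] − [v_2,v_7] + [v_2,v_4],
  ∂[v_0,v_2,v_8] = [v_2,v_8] − [v_0,v_8] + [v_0,v_2].
As a 27×18 matrix over Z this has rank 18, with invariant factors (1,1,1,1,1,1,1,1,1,1,1,1,1,1,1,1,1,2).

From H_k ≅ ker(∂_k) / im(∂_{k+1}) we obtain:

  H_0: rank C_0 − rank ∂_1 = 9 − 8 = 1, and the invariant factors of ∂_1 are all 1, so H_0 ≅ Z.
  H_1: rank ker ∂_1 − rank ∂_2 = (27 − 8) − 18 = 1, and ∂_2 has invariant factor 2 > 1, so H_1 ≅ Z ⊕ Z/2.
  H_2: rank ker ∂_2 − rank ∂_3 = (18 − 18) − 0 = 0, and there is no ∂_3, so H_2 ≅ 0.

As a check, the Euler characteristic is 9 − 27 + 18 = 0, which agrees with 1 − 1 + 0 = 0.
(K is a triangulation of the Klein bottle.)

H_0 ≅ Z,  H_1 ≅ Z ⊕ Z/2,  H_2 = 0.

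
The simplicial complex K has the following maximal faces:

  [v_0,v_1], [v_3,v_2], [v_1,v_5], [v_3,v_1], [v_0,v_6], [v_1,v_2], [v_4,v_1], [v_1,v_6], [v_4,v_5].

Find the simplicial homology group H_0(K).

Fix the vertex order v_0 < v_1 < v_2 < v_3 < v_4 < v_5 < v_6 and write every simplex with vertices in increasing order. Then dim K = 1 and the simplices of K are:

  0-simplices (7): [v_0], [v_1], [v_2], [v_3], [v_4], [v_5], [v_6]
  1-simplices (9): [v_0,v_1], [v_0,v_6], [v_1,v_2], [v_1,v_3], [v_1,v_4], [v_1,v_5], [v_1,v_6], [v_2,v_3], [v_4,v_5]

so the chain groups are C_0 ≅ Z^7, C_1 ≅ Z^9.

The boundary map ∂_1: C_1 → C_0 is given by ∂[p,q] = [q] − [p]. For instance
  ∂[v_1,v_6] = [v_6] − [v_1].
This gives a 7×9 integer matrix of rank 6; reducing to Smith normal form yields diagonal entries (1,1,1,1,1,1).

From H_k ≅ ker(∂_k) / im(∂_{k+1}) we obtain:

  H_0: rank C_0 − rank ∂_1 = 7 − 6 = 1, and the invariant factors of ∂_1 are all 1, so H_0 ≅ Z.

H_0 = Z.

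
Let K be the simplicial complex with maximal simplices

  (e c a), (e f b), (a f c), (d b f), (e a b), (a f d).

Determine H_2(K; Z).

H_2 = 0.

Order the vertices as a < b < c < d < e < f. Listing each simplex with vertices in this order, K has dimension 2 with simplices:

  0-simplices (6): a, b, c, d, e, f
  1-simplices (12): ab, ac, ad, ae, af, bd, be, bf, ce, cf, df, ef
  2-simplices (6): abe, ace, acf, adf, bdf, bef

Hence C_0 ≅ Z^6, C_1 ≅ Z^12, C_2 ≅ Z^6.

Boundary ∂_1: C_1 → C_0 sends each edge [p,q] (with p < q) to q − p. For instance
  ∂ab = b − a.
The 6×12 boundary matrix has rank 5 and Smith normal form diag(1,1,1,1,1).

Boundary ∂_2: C_2 → C_1 maps a triangle to the signed sum of its edges. For instance
  ∂bef = ef − bf + be,
  ∂ace = ce − ae + ac.
As a 12×6 matrix over Z this has rank 6, with invariant factors (1,1,1,1,1,1).

From H_k ≅ ker(∂_k) / im(∂_{k+1}) we obtain:

  H_2: rank ker ∂_2 − rank ∂_3 = (6 − 6) − 0 = 0, and there is no ∂_3, so H_2 = 0.

(K is a triangulation of the cylinder S^1 x I.)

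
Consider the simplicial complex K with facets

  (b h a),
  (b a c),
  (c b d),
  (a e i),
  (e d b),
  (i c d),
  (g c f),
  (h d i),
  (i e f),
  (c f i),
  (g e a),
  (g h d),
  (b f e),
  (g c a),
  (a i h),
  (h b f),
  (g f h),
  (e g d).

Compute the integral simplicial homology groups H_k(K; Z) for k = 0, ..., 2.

We work with the vertex ordering a < b < c < d < e < f < g < h < i. The simplices of K, each written with vertices in increasing order, are:

  0-simplices (9): a, b, c, d, e, f, g, h, i
  1-simplices (27): ab, ac, ae, ag, ah, ai, bc, bd, be, bf, bh, cd, cf, cg, ci, de, dg, dh, di, ef, eg, ei, fg, fh, fi, gh, hi
  2-simplices (18): abc, abh, acg, aeg, aei, ahi, bcd, bde, bef, bfh, cdi, cfg, cfi, deg, dgh, dhi, efi, fgh

Hence C_0 ≅ Z^9, C_1 ≅ Z^27, C_2 ≅ Z^18.

∂_1: C_1 → C_0 sends each edge [p,q] (with p < q) to q − p. For instance
  ∂bd = d − b.
The 9×27 boundary matrix has rank 8 and Smith normal form diag(1,1,1,1,1,1,1,1).

Boundary ∂_2: C_2 → C_1 maps a triangle to the signed sum of its edges. For instance
  ∂bde = de − be + bd,
  ∂deg = eg − dg + de.
This gives a 27×18 integer matrix of rank 17; reducing to Smith normal form yields diagonal entries (1,1,1,1,1,1,1,1,1,1,1,1,1,1,1,1,1).

Now H_k = ker ∂_k / im ∂_{k+1}, so:

  H_0: rank C_0 − rank ∂_1 = 9 − 8 = 1, and the invariant factors of ∂_1 are all 1, so H_0 = Z.
  H_1: rank ker ∂_1 − rank ∂_2 = (27 − 8) − 17 = 2, and the invariant factors of ∂_2 are all 1, so H_1 = Z^2.
  H_2: rank ker ∂_2 − rank ∂_3 = (18 − 17) − 0 = 1, and there is no ∂_3, so H_2 = Z.

(K is a triangulation of the torus T^2.)

H_0 = Z,  H_1 = Z^2,  H_2 = Z.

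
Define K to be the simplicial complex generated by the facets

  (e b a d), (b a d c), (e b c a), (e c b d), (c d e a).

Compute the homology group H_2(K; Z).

Take the total order a < b < c < d < e on the vertex set. Then K (dimension 3) consists of the simplices:

  0-simplices (5): a, b, c, d, e
  1-simplices (10): ab, ac, ad, ae, bc, bd, be, cd, ce, de
  2-simplices (10): abc, abd, abe, acd, ace, ade, bcd, bce, bde, cde
  3-simplices (5): abcd, abce, abde, acde, bcde

Hence C_0 ≅ Z^5, C_1 ≅ Z^10, C_2 ≅ Z^10, C_3 ≅ Z^5.

The boundary map ∂_1: C_1 → C_0 maps an edge to its endpoints' difference, ∂[p,q] = q − p. For instance
  ∂ac = c − a.
The 5×10 boundary matrix has rank 4 and Smith normal form diag(1,1,1,1).

Boundary ∂_2: C_2 → C_1 acts by ∂[p,q,r] = [q,r] − [p,r] + [p,q]. For instance
  ∂cde = de − ce + cd,
  ∂abe = be − ae + ab.
The 10×10 boundary matrix has rank 6 and Smith normal form diag(1,1,1,1,1,1).

∂_3: C_3 → C_2 sends each 3-simplex σ to the alternating sum Σ_i (−1)^i (σ with its i-th vertex removed). For instance
  ∂abce = bce − ace + abe − abc,
  ∂abcd = bcd − acd + abd − abc.
This gives a 10×5 integer matrix of rank 4; reducing to Smith normal form yields diagonal entries (1,1,1,1).

Computing H_k = (kernel of ∂_k) / (image of ∂_{k+1}):

  H_2: rank ker ∂_2 − rank ∂_3 = (10 − 6) − 4 = 0, and the invariant factors of ∂_3 are all 1, so H_2 ≅ 0.

H_2 ≅ 0.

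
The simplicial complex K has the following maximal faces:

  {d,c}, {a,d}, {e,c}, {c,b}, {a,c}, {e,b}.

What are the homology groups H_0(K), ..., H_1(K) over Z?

H_0 ≅ Z,  H_1 ≅ Z^2.

K has 5 vertices, 6 edges.
rank ∂_0 = 0, rank ∂_1 = 4 ⇒ b_0 = 5 − 0 − 4 = 1; all invariant factors of ∂_1 are 1 so no torsion. So H_0 = Z.
rank ∂_1 = 4, rank ∂_2 = 0 ⇒ b_1 = 6 − 4 − 0 = 2. So H_1 = Z^2.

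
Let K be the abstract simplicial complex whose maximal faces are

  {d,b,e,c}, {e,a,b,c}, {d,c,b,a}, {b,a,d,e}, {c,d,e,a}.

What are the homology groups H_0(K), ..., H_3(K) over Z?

H_0 ≅ Z,  H_1 = 0,  H_2 = 0,  H_3 ≅ Z.

K has 5 vertices, 10 edges, 10 triangles, 5 3-simplices.
rank ∂_0 = 0, rank ∂_1 = 4 ⇒ b_0 = 5 − 0 − 4 = 1; all invariant factors of ∂_1 are 1 so no torsion. So H_0 ≅ Z.
rank ∂_1 = 4, rank ∂_2 = 6 ⇒ b_1 = 10 − 4 − 6 = 0; all invariant factors of ∂_2 are 1 so no torsion. So H_1 ≅ 0.
rank ∂_2 = 6, rank ∂_3 = 4 ⇒ b_2 = 10 − 6 − 4 = 0; all invariant factors of ∂_3 are 1 so no torsion. So H_2 ≅ 0.
rank ∂_3 = 4, rank ∂_4 = 0 ⇒ b_3 = 5 − 4 − 0 = 1. So H_3 ≅ Z.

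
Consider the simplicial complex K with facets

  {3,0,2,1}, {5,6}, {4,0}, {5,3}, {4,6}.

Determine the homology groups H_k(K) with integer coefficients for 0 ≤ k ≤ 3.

H_0 = Z,  H_1 = Z,  H_2 = 0,  H_3 = 0.

K has 7 vertices, 10 edges, 4 triangles, 1 3-simplex.
rank ∂_0 = 0, rank ∂_1 = 6 ⇒ b_0 = 7 − 0 − 6 = 1; all invariant factors of ∂_1 are 1 so no torsion. So H_0 ≅ Z.
rank ∂_1 = 6, rank ∂_2 = 3 ⇒ b_1 = 10 − 6 − 3 = 1; all invariant factors of ∂_2 are 1 so no torsion. So H_1 ≅ Z.
rank ∂_2 = 3, rank ∂_3 = 1 ⇒ b_2 = 4 − 3 − 1 = 0; all invariant factors of ∂_3 are 1 so no torsion. So H_2 ≅ 0.
rank ∂_3 = 1, rank ∂_4 = 0 ⇒ b_3 = 1 − 1 − 0 = 0. So H_3 ≅ 0.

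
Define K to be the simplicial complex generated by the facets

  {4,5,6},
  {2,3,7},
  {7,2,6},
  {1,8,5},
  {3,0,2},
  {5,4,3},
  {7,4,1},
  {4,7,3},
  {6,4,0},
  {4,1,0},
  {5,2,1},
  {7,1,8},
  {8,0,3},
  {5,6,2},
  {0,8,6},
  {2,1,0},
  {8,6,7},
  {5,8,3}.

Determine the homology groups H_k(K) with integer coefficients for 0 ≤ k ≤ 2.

H_0 ≅ Z,  H_1 ≅ Z^2,  H_2 ≅ Z.

Take the total order 0 < 1 < 2 < 3 < 4 < 5 < 6 < 7 < 8 on the vertex set. Then K (dimension 2) consists of the simplices:

  0-simplices (9): [0], [1], [2], [3], [4], [5], [6], [7], [8]
  1-simplices (27): (27 of them)
  2-simplices (18): [0,1,2], [0,1,4], [0,2,3], [0,3,8], [0,4,6], [0,6,8], [1,2,5], [1,4,7], [1,5,8], [1,7,8], [2,3,7], [2,5,6], [2,6,7], [3,4,5], [3,4,7], [3,5,8], [4,5,6], [6,7,8]

so the chain groups are C_0 ≅ Z^9, C_1 ≅ Z^27, C_2 ≅ Z^18.

The boundary map ∂_1: C_1 → C_0 maps an edge to its endpoints' difference, ∂[p,q] = q − p. For instance
  ∂[0,2] = [2] − [0].
This gives a 9×27 integer matrix of rank 8; reducing to Smith normal form yields diagonal entries (1,1,1,1,1,1,1,1).

The boundary map ∂_2: C_2 → C_1 maps a triangle to the signed sum of its edges. For instance
  ∂[6,7,8] = [7,8] − [6,8] + [6,7],
  ∂[0,3,8] = [3,8] − [0,8] + [0,3].
This gives a 27×18 integer matrix of rank 17; reducing to Smith normal form yields diagonal entries (1,1,1,1,1,1,1,1,1,1,1,1,1,1,1,1,1).

Now H_k = ker ∂_k / im ∂_{k+1}, so:

  H_0: rank C_0 − rank ∂_1 = 9 − 8 = 1, and the invariant factors of ∂_1 are all 1, so H_0 ≅ Z.
  H_1: rank ker ∂_1 − rank ∂_2 = (27 − 8) − 17 = 2, and the invariant factors of ∂_2 are all 1, so H_1 ≅ Z^2.
  H_2: rank ker ∂_2 − rank ∂_3 = (18 − 17) − 0 = 1, and there is no ∂_3, so H_2 ≅ Z.

(K is a triangulation of the torus T^2.)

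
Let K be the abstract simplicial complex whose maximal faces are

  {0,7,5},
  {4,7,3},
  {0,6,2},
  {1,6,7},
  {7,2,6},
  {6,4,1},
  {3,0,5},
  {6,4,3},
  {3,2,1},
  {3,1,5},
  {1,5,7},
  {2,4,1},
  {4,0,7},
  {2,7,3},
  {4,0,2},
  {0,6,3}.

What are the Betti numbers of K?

Order the vertices as 0 < 1 < 2 < 3 < 4 < 5 < 6 < 7. Listing each simplex with vertices in this order, K has dimension 2 with simplices:

  0-simplices (8): [0], [1], [2], [3], [4], [5], [6], [7]
  1-simplices (24): (24 of them)
  2-simplices (16): [0,2,4], [0,2,6], [0,3,5], [0,3,6], [0,4,7], [0,5,7], [1,2,3], [1,2,4], [1,3,5], [1,4,6], [1,5,7], [1,6,7], [2,3,7], [2,6,7], [3,4,6], [3,4,7]

Hence C_0 ≅ Z^8, C_1 ≅ Z^24, C_2 ≅ Z^16.

The boundary map ∂_1: C_1 → C_0 maps an edge to its endpoints' difference, ∂[p,q] = q − p.
The 8×24 boundary matrix has rank 7 and Smith normal form diag(1,1,1,1,1,1,1).

Boundary ∂_2: C_2 → C_1 maps a triangle to the signed sum of its edges. For instance
  ∂[1,5,7] = [5,7] − [1,7] + [1,5],
  ∂[2,3,7] = [3,7] − [2,7] + [2,3].
The 24×16 boundary matrix has rank 15 and Smith normal form diag(1,1,1,1,1,1,1,1,1,1,1,1,1,1,1).

Reading off H_k = ker ∂_k / im ∂_{k+1}:

  H_0: rank C_0 − rank ∂_1 = 8 − 7 = 1, and the invariant factors of ∂_1 are all 1, so H_0 = Z.
  H_1: rank ker ∂_1 − rank ∂_2 = (24 − 7) − 15 = 2, and the invariant factors of ∂_2 are all 1, so H_1 = Z^2.
  H_2: rank ker ∂_2 − rank ∂_3 = (16 − 15) − 0 = 1, and there is no ∂_3, so H_2 = Z.

(K is a triangulation of the torus T^2.)

Hence the Betti numbers are b_0 = 1, b_1 = 2, b_2 = 1.

b_0 = 1, b_1 = 2, b_2 = 1.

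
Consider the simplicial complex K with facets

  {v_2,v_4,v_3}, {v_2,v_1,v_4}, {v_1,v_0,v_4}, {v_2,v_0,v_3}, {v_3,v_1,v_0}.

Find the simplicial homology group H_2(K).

We work with the vertex ordering v_0 < v_1 < v_2 < v_3 < v_4. The simplices of K, each written with vertices in increasing order, are:

  0-simplices (5): [v_0], [v_1], [v_2], [v_3], [v_4]
  1-simplices (10): [v_0,v_1], [v_0,v_2], [v_0,v_3], [v_0,v_4], [v_1,v_2], [v_1,v_3], [v_1,v_4], [v_2,v_3], [v_2,v_4], [v_3,v_4]
  2-simplices (5): [v_0,v_1,v_3], [v_0,v_1,v_4], [v_0,v_2,v_3], [v_1,v_2,v_4], [v_2,v_3,v_4]

giving chain groups C_0 ≅ Z^5, C_1 ≅ Z^10, C_2 ≅ Z^5.

∂_1: C_1 → C_0 sends each edge [p,q] (with p < q) to q − p. For instance
  ∂[v_2,v_4] = [v_4] − [v_2].
This gives a 5×10 integer matrix of rank 4; reducing to Smith normal form yields diagonal entries (1,1,1,1).

The boundary map ∂_2: C_2 → C_1 maps a triangle to the signed sum of its edges. For instance
  ∂[v_0,v_1,v_4] = [v_1,v_4] − [v_0,v_4] + [v_0,v_1],
  ∂[v_2,v_3,v_4] = [v_3,v_4] − [v_2,v_4] + [v_2,v_3].
The 10×5 boundary matrix has rank 5 and Smith normal form diag(1,1,1,1,1).

Computing H_k = (kernel of ∂_k) / (image of ∂_{k+1}):

  H_2: rank ker ∂_2 − rank ∂_3 = (5 − 5) − 0 = 0, and there is no ∂_3, so H_2 ≅ 0.

H_2 = 0.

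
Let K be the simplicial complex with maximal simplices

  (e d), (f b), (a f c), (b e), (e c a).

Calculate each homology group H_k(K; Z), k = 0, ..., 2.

H_0 ≅ Z,  H_1 ≅ Z,  H_2 = 0.

Take the total order a < b < c < d < e < f on the vertex set. Then K (dimension 2) consists of the simplices:

  0-simplices (6): a, b, c, d, e, f
  1-simplices (8): ac, ae, af, be, bf, ce, cf, de
  2-simplices (2): ace, acf

Hence C_0 ≅ Z^6, C_1 ≅ Z^8, C_2 ≅ Z^2.

∂_1: C_1 → C_0 is given by ∂[p,q] = [q] − [p]. For instance
  ∂ac = c − a.
This gives a 6×8 integer matrix of rank 5; reducing to Smith normal form yields diagonal entries (1,1,1,1,1).

Boundary ∂_2: C_2 → C_1 maps a triangle to the signed sum of its edges. For instance
  ∂acf = cf − af + ac,
  ∂ace = ce − ae + ac.
This gives a 8×2 integer matrix of rank 2; reducing to Smith normal form yields diagonal entries (1,1).

Reading off H_k = ker ∂_k / im ∂_{k+1}:

  H_0: rank C_0 − rank ∂_1 = 6 − 5 = 1, and the invariant factors of ∂_1 are all 1, so H_0 = Z.
  H_1: rank ker ∂_1 − rank ∂_2 = (8 − 5) − 2 = 1, and the invariant factors of ∂_2 are all 1, so H_1 = Z.
  H_2: rank ker ∂_2 − rank ∂_3 = (2 − 2) − 0 = 0, and there is no ∂_3, so H_2 = 0.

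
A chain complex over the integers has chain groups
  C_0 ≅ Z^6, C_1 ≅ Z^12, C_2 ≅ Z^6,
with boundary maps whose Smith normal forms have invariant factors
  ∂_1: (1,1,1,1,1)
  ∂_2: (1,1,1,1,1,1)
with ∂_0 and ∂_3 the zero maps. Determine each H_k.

H_0: b_0 = 6 − 0 − 5 = 1; torsion from ∂_1 factors > 1: none. So H_0 = Z.
H_1: b_1 = 12 − 5 − 6 = 1; torsion from ∂_2 factors > 1: none. So H_1 = Z.
H_2: b_2 = 6 − 6 − 0 = 0; torsion from ∂_3 factors > 1: none. So H_2 = 0.

H_0 = Z,  H_1 = Z,  H_2 = 0.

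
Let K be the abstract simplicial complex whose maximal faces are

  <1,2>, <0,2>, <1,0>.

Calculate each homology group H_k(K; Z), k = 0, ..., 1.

Take the total order 0 < 1 < 2 on the vertex set. Then K (dimension 1) consists of the simplices:

  0-simplices (3): [0], [1], [2]
  1-simplices (3): [0,1], [0,2], [1,2]

Hence C_0 ≅ Z^3, C_1 ≅ Z^3.

∂_1: C_1 → C_0 maps an edge to its endpoints' difference, ∂[p,q] = q − p.
The resulting 3×3 matrix has rank 2, and its Smith normal form has invariant factors (1,1).

Now H_k = ker ∂_k / im ∂_{k+1}, so:

  H_0: rank C_0 − rank ∂_1 = 3 − 2 = 1, and the invariant factors of ∂_1 are all 1, so H_0 = Z.
  H_1: rank ker ∂_1 − rank ∂_2 = (3 − 2) − 0 = 1, and there is no ∂_2, so H_1 = Z.

As a check, the Euler characteristic is 3 − 3 = 0, which agrees with 1 − 1 = 0.

H_0 ≅ Z,  H_1 ≅ Z.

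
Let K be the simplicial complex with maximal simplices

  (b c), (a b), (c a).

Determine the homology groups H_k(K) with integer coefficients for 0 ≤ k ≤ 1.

We work with the vertex ordering a < b < c. The simplices of K, each written with vertices in increasing order, are:

  0-simplices (3): a, b, c
  1-simplices (3): ab, ac, bc

Hence C_0 ≅ Z^3, C_1 ≅ Z^3.

∂_1: C_1 → C_0 is given by ∂[p,q] = [q] − [p]. For instance
  ∂ac = c − a.
As a 3×3 matrix over Z this has rank 2, with invariant factors (1,1).

Now H_k = ker ∂_k / im ∂_{k+1}, so:

  H_0: rank C_0 − rank ∂_1 = 3 − 2 = 1, and the invariant factors of ∂_1 are all 1, so H_0 ≅ Z.
  H_1: rank ker ∂_1 − rank ∂_2 = (3 − 2) − 0 = 1, and there is no ∂_2, so H_1 ≅ Z.

H_0 ≅ Z,  H_1 ≅ Z.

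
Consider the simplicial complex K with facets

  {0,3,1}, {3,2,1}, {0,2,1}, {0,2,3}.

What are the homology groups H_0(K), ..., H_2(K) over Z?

K has 4 vertices, 6 edges, 4 triangles.
rank ∂_0 = 0, rank ∂_1 = 3 ⇒ b_0 = 4 − 0 − 3 = 1; all invariant factors of ∂_1 are 1 so no torsion. So H_0 ≅ Z.
rank ∂_1 = 3, rank ∂_2 = 3 ⇒ b_1 = 6 − 3 − 3 = 0; all invariant factors of ∂_2 are 1 so no torsion. So H_1 ≅ 0.
rank ∂_2 = 3, rank ∂_3 = 0 ⇒ b_2 = 4 − 3 − 0 = 1. So H_2 ≅ Z.

H_0 ≅ Z,  H_1 = 0,  H_2 ≅ Z.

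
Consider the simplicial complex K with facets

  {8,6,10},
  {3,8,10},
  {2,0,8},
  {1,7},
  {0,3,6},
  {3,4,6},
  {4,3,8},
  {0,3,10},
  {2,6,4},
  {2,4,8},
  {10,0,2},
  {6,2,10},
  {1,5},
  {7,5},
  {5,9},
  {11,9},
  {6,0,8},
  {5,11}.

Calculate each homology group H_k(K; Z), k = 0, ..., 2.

Fix the vertex order 0 < 1 < 2 < 3 < 4 < 5 < 6 < 7 < 8 < 9 < 10 < 11 and write every simplex with vertices in increasing order. Then dim K = 2 and the simplices of K are:

  0-simplices (12): [0], [1], [2], [3], [4], [5], [6], [7], [8], [9], [10], [11]
  1-simplices (24): (24 of them)
  2-simplices (12): [0,2,8], [0,2,10], [0,3,6], [0,3,10], [0,6,8], [2,4,6], [2,4,8], [2,6,10], [3,4,6], [3,4,8], [3,8,10], [6,8,10]

so the chain groups are C_0 ≅ Z^12, C_1 ≅ Z^24, C_2 ≅ Z^12.

∂_1: C_1 → C_0 sends each edge [p,q] (with p < q) to q − p. For instance
  ∂[9,11] = [11] − [9].
As a 12×24 matrix over Z this has rank 10, with invariant factors (1,1,1,1,1,1,1,1,1,1).

∂_2: C_2 → C_1 acts by ∂[p,q,r] = [q,r] − [p,r] + [p,q]. For instance
  ∂[0,3,10] = [3,10] − [0,10] + [0,3],
  ∂[2,6,10] = [6,10] − [2,10] + [2,6].
The resulting 24×12 matrix has rank 12, and its Smith normal form has invariant factors (1,1,1,1,1,1,1,1,1,1,1,2).

From H_k ≅ ker(∂_k) / im(∂_{k+1}) we obtain:

  H_0: rank C_0 − rank ∂_1 = 12 − 10 = 2, and the invariant factors of ∂_1 are all 1, so H_0 ≅ Z^2.
  H_1: rank ker ∂_1 − rank ∂_2 = (24 − 10) − 12 = 2, and ∂_2 has invariant factor 2 > 1, so H_1 ≅ Z^2 ⊕ Z/2Z.
  H_2: rank ker ∂_2 − rank ∂_3 = (12 − 12) − 0 = 0, and there is no ∂_3, so H_2 ≅ 0.

As a check, the Euler characteristic is 12 − 24 + 12 = 0, which agrees with 2 − 2 + 0 = 0.

H_0 ≅ Z^2,  H_1 ≅ Z^2 ⊕ Z/2Z,  H_2 = 0.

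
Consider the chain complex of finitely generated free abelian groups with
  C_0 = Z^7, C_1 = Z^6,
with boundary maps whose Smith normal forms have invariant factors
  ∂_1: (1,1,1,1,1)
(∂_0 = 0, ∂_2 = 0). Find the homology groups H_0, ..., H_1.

H_0 ≅ Z^2,  H_1 ≅ Z.

H_0: b_0 = 7 − 0 − 5 = 2; torsion from ∂_1 factors > 1: none. So H_0 ≅ Z^2.
H_1: b_1 = 6 − 5 − 0 = 1; torsion from ∂_2 factors > 1: none. So H_1 ≅ Z.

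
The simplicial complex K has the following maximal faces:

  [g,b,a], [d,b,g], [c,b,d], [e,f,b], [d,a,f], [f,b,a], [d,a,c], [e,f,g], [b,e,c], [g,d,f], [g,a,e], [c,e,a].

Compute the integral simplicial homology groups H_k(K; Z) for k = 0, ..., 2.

H_0 ≅ Z,  H_1 ≅ Z/2,  H_2 = 0.

Fix the vertex order a < b < c < d < e < f < g and write every simplex with vertices in increasing order. Then dim K = 2 and the simplices of K are:

  0-simplices (7): a, b, c, d, e, f, g
  1-simplices (18): ab, ac, ad, ae, af, ag, bc, bd, be, bf, bg, cd, ce, df, dg, ef, eg, fg
  2-simplices (12): abf, abg, acd, ace, adf, aeg, bcd, bce, bdg, bef, dfg, efg

giving chain groups C_0 ≅ Z^7, C_1 ≅ Z^18, C_2 ≅ Z^12.

Boundary ∂_1: C_1 → C_0 sends each edge [p,q] (with p < q) to q − p. For instance
  ∂ad = d − a.
The 7×18 boundary matrix has rank 6 and Smith normal form diag(1,1,1,1,1,1).

Boundary ∂_2: C_2 → C_1 maps a triangle to the signed sum of its edges. For instance
  ∂bcd = cd − bd + bc,
  ∂bef = ef − bf + be.
This gives a 18×12 integer matrix of rank 12; reducing to Smith normal form yields diagonal entries (1,1,1,1,1,1,1,1,1,1,1,2).

Computing H_k = (kernel of ∂_k) / (image of ∂_{k+1}):

  H_0: rank C_0 − rank ∂_1 = 7 − 6 = 1, and the invariant factors of ∂_1 are all 1, so H_0 = Z.
  H_1: rank ker ∂_1 − rank ∂_2 = (18 − 6) − 12 = 0, and ∂_2 has invariant factor 2 > 1, so H_1 = Z/2.
  H_2: rank ker ∂_2 − rank ∂_3 = (12 − 12) − 0 = 0, and there is no ∂_3, so H_2 = 0.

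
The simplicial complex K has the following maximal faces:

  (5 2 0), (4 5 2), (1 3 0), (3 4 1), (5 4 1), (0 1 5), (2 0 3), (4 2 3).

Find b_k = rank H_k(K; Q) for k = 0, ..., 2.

Order the vertices as 0 < 1 < 2 < 3 < 4 < 5. Listing each simplex with vertices in this order, K has dimension 2 with simplices:

  0-simplices (6): [0], [1], [2], [3], [4], [5]
  1-simplices (12): [0,1], [0,2], [0,3], [0,5], [1,3], [1,4], [1,5], [2,3], [2,4], [2,5], [3,4], [4,5]
  2-simplices (8): [0,1,3], [0,1,5], [0,2,3], [0,2,5], [1,3,4], [1,4,5], [2,3,4], [2,4,5]

giving chain groups C_0 ≅ Z^6, C_1 ≅ Z^12, C_2 ≅ Z^8.

The boundary map ∂_1: C_1 → C_0 maps an edge to its endpoints' difference, ∂[p,q] = q − p.
The resulting 6×12 matrix has rank 5, and its Smith normal form has invariant factors (1,1,1,1,1).

The boundary map ∂_2: C_2 → C_1 sends each 2-simplex [p,q,r] to [q,r] − [p,r] + [p,q]. For instance
  ∂[1,4,5] = [4,5] − [1,5] + [1,4],
  ∂[0,1,5] = [1,5] − [0,5] + [0,1].
The 12×8 boundary matrix has rank 7 and Smith normal form diag(1,1,1,1,1,1,1).

Computing H_k = (kernel of ∂_k) / (image of ∂_{k+1}):

  H_0: rank C_0 − rank ∂_1 = 6 − 5 = 1, and the invariant factors of ∂_1 are all 1, so H_0 = Z.
  H_1: rank ker ∂_1 − rank ∂_2 = (12 − 5) − 7 = 0, and the invariant factors of ∂_2 are all 1, so H_1 = 0.
  H_2: rank ker ∂_2 − rank ∂_3 = (8 − 7) − 0 = 1, and there is no ∂_3, so H_2 = Z.

Hence the Betti numbers are b_0 = 1, b_1 = 0, b_2 = 1.

b_0 = 1, b_1 = 0, b_2 = 1.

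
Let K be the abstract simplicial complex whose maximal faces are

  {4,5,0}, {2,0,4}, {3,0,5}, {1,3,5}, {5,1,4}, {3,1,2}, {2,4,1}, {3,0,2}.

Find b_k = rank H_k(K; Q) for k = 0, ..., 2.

b_0 = 1, b_1 = 0, b_2 = 1.

Fix the vertex order 0 < 1 < 2 < 3 < 4 < 5 and write every simplex with vertices in increasing order. Then dim K = 2 and the simplices of K are:

  0-simplices (6): [0], [1], [2], [3], [4], [5]
  1-simplices (12): [0,2], [0,3], [0,4], [0,5], [1,2], [1,3], [1,4], [1,5], [2,3], [2,4], [3,5], [4,5]
  2-simplices (8): [0,2,3], [0,2,4], [0,3,5], [0,4,5], [1,2,3], [1,2,4], [1,3,5], [1,4,5]

giving chain groups C_0 ≅ Z^6, C_1 ≅ Z^12, C_2 ≅ Z^8.

∂_1: C_1 → C_0 maps an edge to its endpoints' difference, ∂[p,q] = q − p. For instance
  ∂[1,3] = [3] − [1].
This gives a 6×12 integer matrix of rank 5; reducing to Smith normal form yields diagonal entries (1,1,1,1,1).

∂_2: C_2 → C_1 maps a triangle to the signed sum of its edges. For instance
  ∂[0,3,5] = [3,5] − [0,5] + [0,3],
  ∂[1,2,4] = [2,4] − [1,4] + [1,2].
The 12×8 boundary matrix has rank 7 and Smith normal form diag(1,1,1,1,1,1,1).

Computing H_k = (kernel of ∂_k) / (image of ∂_{k+1}):

  H_0: rank C_0 − rank ∂_1 = 6 − 5 = 1, and the invariant factors of ∂_1 are all 1, so H_0 ≅ Z.
  H_1: rank ker ∂_1 − rank ∂_2 = (12 − 5) − 7 = 0, and the invariant factors of ∂_2 are all 1, so H_1 ≅ 0.
  H_2: rank ker ∂_2 − rank ∂_3 = (8 − 7) − 0 = 1, and there is no ∂_3, so H_2 ≅ Z.

Hence the Betti numbers are b_0 = 1, b_1 = 0, b_2 = 1.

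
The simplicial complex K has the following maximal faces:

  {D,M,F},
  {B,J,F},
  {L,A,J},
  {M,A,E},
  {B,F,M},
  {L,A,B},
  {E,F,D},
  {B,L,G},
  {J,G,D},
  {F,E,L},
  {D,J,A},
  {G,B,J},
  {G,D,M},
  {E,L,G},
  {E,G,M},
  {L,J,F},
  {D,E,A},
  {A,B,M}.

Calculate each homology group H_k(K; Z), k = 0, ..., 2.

Fix the vertex order A < B < D < E < F < G < J < L < M and write every simplex with vertices in increasing order. Then dim K = 2 and the simplices of K are:

  0-simplices (9): A, B, D, E, F, G, J, L, M
  1-simplices (27): AB, AD, AE, AJ, AL, AM, BF, BG, BJ, BL, BM, DE, DF, DG, DJ, DM, EF, EG, EL, EM, FJ, FL, FM, GJ, GL, GM, JL
  2-simplices (18): ABL, ABM, ADE, ADJ, AEM, AJL, BFJ, BFM, BGJ, BGL, DEF, DFM, DGJ, DGM, EFL, EGL, EGM, FJL

giving chain groups C_0 ≅ Z^9, C_1 ≅ Z^27, C_2 ≅ Z^18.

The boundary map ∂_1: C_1 → C_0 sends each edge [p,q] (with p < q) to q − p. For instance
  ∂DJ = J − D.
As a 9×27 matrix over Z this has rank 8, with invariant factors (1,1,1,1,1,1,1,1).

The boundary map ∂_2: C_2 → C_1 sends each 2-simplex [p,q,r] to [q,r] − [p,r] + [p,q]. For instance
  ∂EGL = GL − EL + EG,
  ∂ABL = BL − AL + AB.
This gives a 27×18 integer matrix of rank 18; reducing to Smith normal form yields diagonal entries (1,1,1,1,1,1,1,1,1,1,1,1,1,1,1,1,1,2).

From H_k ≅ ker(∂_k) / im(∂_{k+1}) we obtain:

  H_0: rank C_0 − rank ∂_1 = 9 − 8 = 1, and the invariant factors of ∂_1 are all 1, so H_0 = Z.
  H_1: rank ker ∂_1 − rank ∂_2 = (27 − 8) − 18 = 1, and ∂_2 has invariant factor 2 > 1, so H_1 = Z ⊕ Z_2.
  H_2: rank ker ∂_2 − rank ∂_3 = (18 − 18) − 0 = 0, and there is no ∂_3, so H_2 = 0.

H_0 = Z,  H_1 = Z ⊕ Z_2,  H_2 = 0.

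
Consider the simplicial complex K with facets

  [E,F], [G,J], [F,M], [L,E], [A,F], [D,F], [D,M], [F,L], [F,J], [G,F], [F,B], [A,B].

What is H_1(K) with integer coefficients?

We work with the vertex ordering A < B < D < E < F < G < J < L < M. The simplices of K, each written with vertices in increasing order, are:

  0-simplices (9): A, B, D, E, F, G, J, L, M
  1-simplices (12): AB, AF, BF, DF, DM, EF, EL, FG, FJ, FL, FM, GJ

giving chain groups C_0 ≅ Z^9, C_1 ≅ Z^12.

The boundary map ∂_1: C_1 → C_0 sends each edge [p,q] (with p < q) to q − p. For instance
  ∂EL = L − E.
This gives a 9×12 integer matrix of rank 8; reducing to Smith normal form yields diagonal entries (1,1,1,1,1,1,1,1).

Computing H_k = (kernel of ∂_k) / (image of ∂_{k+1}):

  H_1: rank ker ∂_1 − rank ∂_2 = (12 − 8) − 0 = 4, and there is no ∂_2, so H_1 ≅ Z^4.

H_1 = Z^4.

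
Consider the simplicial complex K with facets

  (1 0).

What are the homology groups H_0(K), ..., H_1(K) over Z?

H_0 = Z,  H_1 = 0.

Fix the vertex order 0 < 1 and write every simplex with vertices in increasing order. Then dim K = 1 and the simplices of K are:

  0-simplices (2): [0], [1]
  1-simplices (1): [0,1]

Hence C_0 ≅ Z^2, C_1 ≅ Z^1.

The boundary map ∂_1: C_1 → C_0 maps an edge to its endpoints' difference, ∂[p,q] = q − p. For instance
  ∂[0,1] = [1] − [0].
The resulting 2×1 matrix has rank 1, and its Smith normal form has invariant factors (1).

Computing H_k = (kernel of ∂_k) / (image of ∂_{k+1}):

  H_0: rank C_0 − rank ∂_1 = 2 − 1 = 1, and the invariant factors of ∂_1 are all 1, so H_0 = Z.
  H_1: rank ker ∂_1 − rank ∂_2 = (1 − 1) − 0 = 0, and there is no ∂_2, so H_1 = 0.

As a check, the Euler characteristic is 2 − 1 = 1, which agrees with 1 − 0 = 1.
(K is a triangulation of the 1-simplex.)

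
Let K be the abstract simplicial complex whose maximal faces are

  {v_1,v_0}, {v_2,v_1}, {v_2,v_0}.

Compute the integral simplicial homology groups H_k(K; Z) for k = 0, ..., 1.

H_0 ≅ Z,  H_1 ≅ Z.

Take the total order v_0 < v_1 < v_2 on the vertex set. Then K (dimension 1) consists of the simplices:

  0-simplices (3): [v_0], [v_1], [v_2]
  1-simplices (3): [v_0,v_1], [v_0,v_2], [v_1,v_2]

so the chain groups are C_0 ≅ Z^3, C_1 ≅ Z^3.

∂_1: C_1 → C_0 maps an edge to its endpoints' difference, ∂[p,q] = q − p. For instance
  ∂[v_0,v_2] = [v_2] − [v_0].
The 3×3 boundary matrix has rank 2 and Smith normal form diag(1,1).

Reading off H_k = ker ∂_k / im ∂_{k+1}:

  H_0: rank C_0 − rank ∂_1 = 3 − 2 = 1, and the invariant factors of ∂_1 are all 1, so H_0 = Z.
  H_1: rank ker ∂_1 − rank ∂_2 = (3 − 2) − 0 = 1, and there is no ∂_2, so H_1 = Z.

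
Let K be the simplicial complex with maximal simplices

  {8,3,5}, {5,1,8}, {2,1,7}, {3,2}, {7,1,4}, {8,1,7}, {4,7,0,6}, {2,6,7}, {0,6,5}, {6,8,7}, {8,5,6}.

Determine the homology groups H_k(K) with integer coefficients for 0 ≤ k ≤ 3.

H_0 = Z,  H_1 = Z,  H_2 = 0,  H_3 = 0.

Order the vertices as 0 < 1 < 2 < 3 < 4 < 5 < 6 < 7 < 8. Listing each simplex with vertices in this order, K has dimension 3 with simplices:

  0-simplices (9): [0], [1], [2], [3], [4], [5], [6], [7], [8]
  1-simplices (21): [0,4], [0,5], [0,6], [0,7], [1,2], [1,4], [1,5], [1,7], [1,8], [2,3], [2,6], [2,7], [3,5], [3,8], [4,6], [4,7], [5,6], [5,8], [6,7], [6,8], [7,8]
  2-simplices (13): [0,4,6], [0,4,7], [0,5,6], [0,6,7], [1,2,7], [1,4,7], [1,5,8], [1,7,8], [2,6,7], [3,5,8], [4,6,7], [5,6,8], [6,7,8]
  3-simplices (1): [0,4,6,7]

Hence C_0 ≅ Z^9, C_1 ≅ Z^21, C_2 ≅ Z^13, C_3 ≅ Z^1.

Boundary ∂_1: C_1 → C_0 is given by ∂[p,q] = [q] − [p].
The 9×21 boundary matrix has rank 8 and Smith normal form diag(1,1,1,1,1,1,1,1).

Boundary ∂_2: C_2 → C_1 acts by ∂[p,q,r] = [q,r] − [p,r] + [p,q]. For instance
  ∂[0,4,6] = [4,6] − [0,6] + [0,4],
  ∂[3,5,8] = [5,8] − [3,8] + [3,5].
As a 21×13 matrix over Z this has rank 12, with invariant factors (1,1,1,1,1,1,1,1,1,1,1,1).

The boundary map ∂_3: C_3 → C_2 sends each 3-simplex σ to the alternating sum Σ_i (−1)^i (σ with its i-th vertex removed). For instance
  ∂[0,4,6,7] = [4,6,7] − [0,6,7] + [0,4,7] − [0,4,6].
This gives a 13×1 integer matrix of rank 1; reducing to Smith normal form yields diagonal entries (1).

Reading off H_k = ker ∂_k / im ∂_{k+1}:

  H_0: rank C_0 − rank ∂_1 = 9 − 8 = 1, and the invariant factors of ∂_1 are all 1, so H_0 ≅ Z.
  H_1: rank ker ∂_1 − rank ∂_2 = (21 − 8) − 12 = 1, and the invariant factors of ∂_2 are all 1, so H_1 ≅ Z.
  H_2: rank ker ∂_2 − rank ∂_3 = (13 − 12) − 1 = 0, and the invariant factors of ∂_3 are all 1, so H_2 ≅ 0.
  H_3: rank ker ∂_3 − rank ∂_4 = (1 − 1) − 0 = 0, and there is no ∂_4, so H_3 ≅ 0.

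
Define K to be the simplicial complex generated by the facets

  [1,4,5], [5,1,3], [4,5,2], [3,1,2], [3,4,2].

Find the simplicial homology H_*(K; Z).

H_0 = Z,  H_1 = Z,  H_2 = 0.

Take the total order 1 < 2 < 3 < 4 < 5 on the vertex set. Then K (dimension 2) consists of the simplices:

  0-simplices (5): [1], [2], [3], [4], [5]
  1-simplices (10): [1,2], [1,3], [1,4], [1,5], [2,3], [2,4], [2,5], [3,4], [3,5], [4,5]
  2-simplices (5): [1,2,3], [1,3,5], [1,4,5], [2,3,4], [2,4,5]

so the chain groups are C_0 ≅ Z^5, C_1 ≅ Z^10, C_2 ≅ Z^5.

The boundary map ∂_1: C_1 → C_0 is given by ∂[p,q] = [q] − [p]. For instance
  ∂[2,4] = [4] − [2].
The resulting 5×10 matrix has rank 4, and its Smith normal form has invariant factors (1,1,1,1).

Boundary ∂_2: C_2 → C_1 maps a triangle to the signed sum of its edges. For instance
  ∂[1,2,3] = [2,3] − [1,3] + [1,2],
  ∂[2,4,5] = [4,5] − [2,5] + [2,4].
The 10×5 boundary matrix has rank 5 and Smith normal form diag(1,1,1,1,1).

Now H_k = ker ∂_k / im ∂_{k+1}, so:

  H_0: rank C_0 − rank ∂_1 = 5 − 4 = 1, and the invariant factors of ∂_1 are all 1, so H_0 ≅ Z.
  H_1: rank ker ∂_1 − rank ∂_2 = (10 − 4) − 5 = 1, and the invariant factors of ∂_2 are all 1, so H_1 ≅ Z.
  H_2: rank ker ∂_2 − rank ∂_3 = (5 − 5) − 0 = 0, and there is no ∂_3, so H_2 ≅ 0.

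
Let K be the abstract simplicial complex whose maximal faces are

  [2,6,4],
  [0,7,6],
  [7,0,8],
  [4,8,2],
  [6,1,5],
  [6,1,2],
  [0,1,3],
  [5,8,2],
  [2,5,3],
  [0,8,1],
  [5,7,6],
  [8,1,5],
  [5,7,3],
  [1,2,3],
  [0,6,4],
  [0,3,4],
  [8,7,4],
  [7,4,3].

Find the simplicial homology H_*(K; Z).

Order the vertices as 0 < 1 < 2 < 3 < 4 < 5 < 6 < 7 < 8. Listing each simplex with vertices in this order, K has dimension 2 with simplices:

  0-simplices (9): [0], [1], [2], [3], [4], [5], [6], [7], [8]
  1-simplices (27): (27 of them)
  2-simplices (18): [0,1,3], [0,1,8], [0,3,4], [0,4,6], [0,6,7], [0,7,8], [1,2,3], [1,2,6], [1,5,6], [1,5,8], [2,3,5], [2,4,6], [2,4,8], [2,5,8], [3,4,7], [3,5,7], [4,7,8], [5,6,7]

Hence C_0 ≅ Z^9, C_1 ≅ Z^27, C_2 ≅ Z^18.

Boundary ∂_1: C_1 → C_0 maps an edge to its endpoints' difference, ∂[p,q] = q − p.
As a 9×27 matrix over Z this has rank 8, with invariant factors (1,1,1,1,1,1,1,1).

∂_2: C_2 → C_1 acts by ∂[p,q,r] = [q,r] − [p,r] + [p,q]. For instance
  ∂[1,2,3] = [2,3] − [1,3] + [1,2],
  ∂[1,5,6] = [5,6] − [1,6] + [1,5].
As a 27×18 matrix over Z this has rank 18, with invariant factors (1,1,1,1,1,1,1,1,1,1,1,1,1,1,1,1,1,2).

Reading off H_k = ker ∂_k / im ∂_{k+1}:

  H_0: rank C_0 − rank ∂_1 = 9 − 8 = 1, and the invariant factors of ∂_1 are all 1, so H_0 = Z.
  H_1: rank ker ∂_1 − rank ∂_2 = (27 − 8) − 18 = 1, and ∂_2 has invariant factor 2 > 1, so H_1 = Z ⊕ Z/2.
  H_2: rank ker ∂_2 − rank ∂_3 = (18 − 18) − 0 = 0, and there is no ∂_3, so H_2 = 0.

As a check, the Euler characteristic is 9 − 27 + 18 = 0, which agrees with 1 − 1 + 0 = 0.
(K is a triangulation of the Klein bottle.)

H_0 ≅ Z,  H_1 ≅ Z ⊕ Z/2,  H_2 = 0.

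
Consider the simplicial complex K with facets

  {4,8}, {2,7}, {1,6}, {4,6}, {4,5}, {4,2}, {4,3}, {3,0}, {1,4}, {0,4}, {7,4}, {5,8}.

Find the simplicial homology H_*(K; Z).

H_0 = Z,  H_1 = Z^4.

K has 9 vertices, 12 edges.
rank ∂_0 = 0, rank ∂_1 = 8 ⇒ b_0 = 9 − 0 − 8 = 1; all invariant factors of ∂_1 are 1 so no torsion. So H_0 = Z.
rank ∂_1 = 8, rank ∂_2 = 0 ⇒ b_1 = 12 − 8 − 0 = 4. So H_1 = Z^4.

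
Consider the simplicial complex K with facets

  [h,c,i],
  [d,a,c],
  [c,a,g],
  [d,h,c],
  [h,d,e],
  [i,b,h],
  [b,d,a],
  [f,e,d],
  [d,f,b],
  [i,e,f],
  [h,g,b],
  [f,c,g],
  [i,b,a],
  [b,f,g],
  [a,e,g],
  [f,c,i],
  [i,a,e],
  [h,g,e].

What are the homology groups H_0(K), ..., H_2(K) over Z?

We work with the vertex ordering a < b < c < d < e < f < g < h < i. The simplices of K, each written with vertices in increasing order, are:

  0-simplices (9): a, b, c, d, e, f, g, h, i
  1-simplices (27): ab, ac, ad, ae, ag, ai, bd, bf, bg, bh, bi, cd, cf, cg, ch, ci, de, df, dh, ef, eg, eh, ei, fg, fi, gh, hi
  2-simplices (18): abd, abi, acd, acg, aeg, aei, bdf, bfg, bgh, bhi, cdh, cfg, cfi, chi, def, deh, efi, egh

Hence C_0 ≅ Z^9, C_1 ≅ Z^27, C_2 ≅ Z^18.

The boundary map ∂_1: C_1 → C_0 sends each edge [p,q] (with p < q) to q − p. For instance
  ∂cg = g − c.
As a 9×27 matrix over Z this has rank 8, with invariant factors (1,1,1,1,1,1,1,1).

The boundary map ∂_2: C_2 → C_1 maps a triangle to the signed sum of its edges. For instance
  ∂deh = eh − dh + de,
  ∂bhi = hi − bi + bh.
The 27×18 boundary matrix has rank 17 and Smith normal form diag(1,1,1,1,1,1,1,1,1,1,1,1,1,1,1,1,1).

From H_k ≅ ker(∂_k) / im(∂_{k+1}) we obtain:

  H_0: rank C_0 − rank ∂_1 = 9 − 8 = 1, and the invariant factors of ∂_1 are all 1, so H_0 ≅ Z.
  H_1: rank ker ∂_1 − rank ∂_2 = (27 − 8) − 17 = 2, and the invariant factors of ∂_2 are all 1, so H_1 ≅ Z^2.
  H_2: rank ker ∂_2 − rank ∂_3 = (18 − 17) − 0 = 1, and there is no ∂_3, so H_2 ≅ Z.

As a check, the Euler characteristic is 9 − 27 + 18 = 0, which agrees with 1 − 2 + 1 = 0.
(K is a triangulation of the torus T^2.)

H_0 = Z,  H_1 = Z^2,  H_2 = Z.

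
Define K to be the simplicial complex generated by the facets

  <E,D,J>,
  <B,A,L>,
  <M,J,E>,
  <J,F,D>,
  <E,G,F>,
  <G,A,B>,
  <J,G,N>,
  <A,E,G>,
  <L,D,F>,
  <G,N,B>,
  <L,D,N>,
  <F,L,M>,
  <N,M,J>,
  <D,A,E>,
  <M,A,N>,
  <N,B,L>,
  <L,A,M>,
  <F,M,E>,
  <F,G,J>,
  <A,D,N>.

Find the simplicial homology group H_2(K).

Take the total order A < B < D < E < F < G < J < L < M < N on the vertex set. Then K (dimension 2) consists of the simplices:

  0-simplices (10): A, B, D, E, F, G, J, L, M, N
  1-simplices (30): AB, AD, AE, AG, AL, AM, AN, BG, BL, BN, DE, DF, DJ, DL, DN, EF, EG, EJ, EM, FG, FJ, FL, FM, GJ, GN, JM, JN, LM, LN, MN
  2-simplices (20): ABG, ABL, ADE, ADN, AEG, ALM, AMN, BGN, BLN, DEJ, DFJ, DFL, DLN, EFG, EFM, EJM, FGJ, FLM, GJN, JMN

giving chain groups C_0 ≅ Z^10, C_1 ≅ Z^30, C_2 ≅ Z^20.

∂_1: C_1 → C_0 sends each edge [p,q] (with p < q) to q − p.
The 10×30 boundary matrix has rank 9 and Smith normal form diag(1,1,1,1,1,1,1,1,1).

Boundary ∂_2: C_2 → C_1 maps a triangle to the signed sum of its edges. For instance
  ∂ADE = DE − AE + AD,
  ∂AEG = EG − AG + AE.
The 30×20 boundary matrix has rank 20 and Smith normal form diag(1,1,1,1,1,1,1,1,1,1,1,1,1,1,1,1,1,1,1,2).

Reading off H_k = ker ∂_k / im ∂_{k+1}:

  H_2: rank ker ∂_2 − rank ∂_3 = (20 − 20) − 0 = 0, and there is no ∂_3, so H_2 ≅ 0.

H_2 ≅ 0.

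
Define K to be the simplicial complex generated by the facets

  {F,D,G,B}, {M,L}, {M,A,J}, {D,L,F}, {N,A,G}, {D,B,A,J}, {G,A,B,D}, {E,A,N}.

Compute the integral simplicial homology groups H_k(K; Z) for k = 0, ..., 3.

Take the total order A < B < D < E < F < G < J < L < M < N on the vertex set. Then K (dimension 3) consists of the simplices:

  0-simplices (10): A, B, D, E, F, G, J, L, M, N
  1-simplices (21): AB, AD, AE, AG, AJ, AM, AN, BD, BF, BG, BJ, DF, DG, DJ, DL, EN, FG, FL, GN, JM, LM
  2-simplices (14): ABD, ABG, ABJ, ADG, ADJ, AEN, AGN, AJM, BDF, BDG, BDJ, BFG, DFG, DFL
  3-simplices (3): ABDG, ABDJ, BDFG

so the chain groups are C_0 ≅ Z^10, C_1 ≅ Z^21, C_2 ≅ Z^14, C_3 ≅ Z^3.

The boundary map ∂_1: C_1 → C_0 sends each edge [p,q] (with p < q) to q − p. For instance
  ∂AJ = J − A.
The 10×21 boundary matrix has rank 9 and Smith normal form diag(1,1,1,1,1,1,1,1,1).

Boundary ∂_2: C_2 → C_1 maps a triangle to the signed sum of its edges. For instance
  ∂BDF = DF − BF + BD,
  ∂AEN = EN − AN + AE.
The resulting 21×14 matrix has rank 11, and its Smith normal form has invariant factors (1,1,1,1,1,1,1,1,1,1,1).

Boundary ∂_3: C_3 → C_2 sends each 3-simplex σ to the alternating sum Σ_i (−1)^i (σ with its i-th vertex removed). For instance
  ∂ABDJ = BDJ − ADJ + ABJ − ABD,
  ∂ABDG = BDG − ADG + ABG − ABD.
The 14×3 boundary matrix has rank 3 and Smith normal form diag(1,1,1).

Reading off H_k = ker ∂_k / im ∂_{k+1}:

  H_0: rank C_0 − rank ∂_1 = 10 − 9 = 1, and the invariant factors of ∂_1 are all 1, so H_0 ≅ Z.
  H_1: rank ker ∂_1 − rank ∂_2 = (21 − 9) − 11 = 1, and the invariant factors of ∂_2 are all 1, so H_1 ≅ Z.
  H_2: rank ker ∂_2 − rank ∂_3 = (14 − 11) − 3 = 0, and the invariant factors of ∂_3 are all 1, so H_2 ≅ 0.
  H_3: rank ker ∂_3 − rank ∂_4 = (3 − 3) − 0 = 0, and there is no ∂_4, so H_3 ≅ 0.

As a check, the Euler characteristic is 10 − 21 + 14 − 3 = 0, which agrees with 1 − 1 + 0 − 0 = 0.

H_0 ≅ Z,  H_1 ≅ Z,  H_2 = 0,  H_3 = 0.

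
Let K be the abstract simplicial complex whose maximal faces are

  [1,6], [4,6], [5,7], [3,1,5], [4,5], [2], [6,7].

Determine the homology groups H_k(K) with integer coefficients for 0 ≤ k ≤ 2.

H_0 ≅ Z^2,  H_1 ≅ Z^2,  H_2 = 0.

Take the total order 1 < 2 < 3 < 4 < 5 < 6 < 7 on the vertex set. Then K (dimension 2) consists of the simplices:

  0-simplices (7): [1], [2], [3], [4], [5], [6], [7]
  1-simplices (8): [1,3], [1,5], [1,6], [3,5], [4,5], [4,6], [5,7], [6,7]
  2-simplices (1): [1,3,5]

Hence C_0 ≅ Z^7, C_1 ≅ Z^8, C_2 ≅ Z^1.

∂_1: C_1 → C_0 sends each edge [p,q] (with p < q) to q − p.
The resulting 7×8 matrix has rank 5, and its Smith normal form has invariant factors (1,1,1,1,1).

Boundary ∂_2: C_2 → C_1 sends each 2-simplex [p,q,r] to [q,r] − [p,r] + [p,q]. For instance
  ∂[1,3,5] = [3,5] − [1,5] + [1,3].
As a 8×1 matrix over Z this has rank 1, with invariant factors (1).

Computing H_k = (kernel of ∂_k) / (image of ∂_{k+1}):

  H_0: rank C_0 − rank ∂_1 = 7 − 5 = 2, and the invariant factors of ∂_1 are all 1, so H_0 = Z^2.
  H_1: rank ker ∂_1 − rank ∂_2 = (8 − 5) − 1 = 2, and the invariant factors of ∂_2 are all 1, so H_1 = Z^2.
  H_2: rank ker ∂_2 − rank ∂_3 = (1 − 1) − 0 = 0, and there is no ∂_3, so H_2 = 0.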